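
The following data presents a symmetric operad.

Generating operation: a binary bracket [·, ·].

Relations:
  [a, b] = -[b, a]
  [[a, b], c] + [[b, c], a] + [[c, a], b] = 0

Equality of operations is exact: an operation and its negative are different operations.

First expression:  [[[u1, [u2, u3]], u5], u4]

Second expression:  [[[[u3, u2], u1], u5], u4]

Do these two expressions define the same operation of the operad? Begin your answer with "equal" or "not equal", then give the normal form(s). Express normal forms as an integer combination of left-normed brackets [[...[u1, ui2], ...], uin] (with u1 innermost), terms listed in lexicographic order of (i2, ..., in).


In normal form, the first expression is [[[[u1, u2], u3], u5], u4] - [[[[u1, u3], u2], u5], u4]
In normal form, the second expression is [[[[u1, u2], u3], u5], u4] - [[[[u1, u3], u2], u5], u4]
Both agree, so they are equal.

equal: each reduces to [[[[u1, u2], u3], u5], u4] - [[[[u1, u3], u2], u5], u4]


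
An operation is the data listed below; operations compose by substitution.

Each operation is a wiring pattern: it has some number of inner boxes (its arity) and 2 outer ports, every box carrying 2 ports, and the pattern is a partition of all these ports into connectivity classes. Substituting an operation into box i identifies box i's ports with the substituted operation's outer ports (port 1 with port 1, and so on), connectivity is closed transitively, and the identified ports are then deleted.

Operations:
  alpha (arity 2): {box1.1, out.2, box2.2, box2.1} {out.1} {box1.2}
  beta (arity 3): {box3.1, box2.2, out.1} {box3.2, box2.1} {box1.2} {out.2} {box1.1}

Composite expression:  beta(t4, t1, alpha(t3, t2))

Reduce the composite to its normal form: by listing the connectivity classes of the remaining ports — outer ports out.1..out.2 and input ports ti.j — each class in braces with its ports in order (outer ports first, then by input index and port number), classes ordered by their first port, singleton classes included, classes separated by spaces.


{out.1, t1.2} {out.2} {t1.1, t2.1, t2.2, t3.1} {t3.2} {t4.1} {t4.2}

Two ports join when wires chain via beta-identified ports.
composing alpha on (t3, t2), with out.j its own outer ports: {out.1} {out.2, t2.1, t2.2, t3.1} {t3.2}
composing beta on (t4, t1, t3, t2), with out.j its own outer ports: {out.1, t1.2} {out.2} {t1.1, t2.1, t2.2, t3.1} {t3.2} {t4.1} {t4.2}


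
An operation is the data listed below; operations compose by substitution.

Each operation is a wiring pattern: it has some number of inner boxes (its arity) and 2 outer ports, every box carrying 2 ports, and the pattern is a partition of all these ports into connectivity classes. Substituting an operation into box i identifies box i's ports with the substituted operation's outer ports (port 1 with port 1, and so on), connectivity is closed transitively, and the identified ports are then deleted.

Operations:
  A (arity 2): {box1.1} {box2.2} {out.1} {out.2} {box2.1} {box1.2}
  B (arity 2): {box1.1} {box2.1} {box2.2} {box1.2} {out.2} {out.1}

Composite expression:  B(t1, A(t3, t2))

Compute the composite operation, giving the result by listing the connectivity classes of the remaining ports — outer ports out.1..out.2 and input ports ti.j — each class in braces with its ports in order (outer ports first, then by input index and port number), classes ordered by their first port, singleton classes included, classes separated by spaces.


{out.1} {out.2} {t1.1} {t1.2} {t2.1} {t2.2} {t3.1} {t3.2}


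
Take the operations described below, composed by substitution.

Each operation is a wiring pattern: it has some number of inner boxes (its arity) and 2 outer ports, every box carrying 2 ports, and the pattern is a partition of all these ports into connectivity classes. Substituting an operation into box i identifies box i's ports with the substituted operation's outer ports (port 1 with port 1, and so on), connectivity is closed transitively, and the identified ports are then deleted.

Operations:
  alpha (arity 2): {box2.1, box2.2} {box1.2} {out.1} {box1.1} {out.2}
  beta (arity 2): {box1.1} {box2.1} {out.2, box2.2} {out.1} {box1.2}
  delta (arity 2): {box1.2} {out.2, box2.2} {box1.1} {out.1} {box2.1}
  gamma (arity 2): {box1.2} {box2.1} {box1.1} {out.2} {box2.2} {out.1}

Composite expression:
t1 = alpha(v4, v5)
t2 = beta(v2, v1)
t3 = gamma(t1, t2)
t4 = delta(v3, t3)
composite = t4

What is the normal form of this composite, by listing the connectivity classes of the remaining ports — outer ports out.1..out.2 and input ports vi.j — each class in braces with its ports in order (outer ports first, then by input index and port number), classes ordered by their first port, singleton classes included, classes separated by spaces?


{out.1} {out.2} {v1.1} {v1.2} {v2.1} {v2.2} {v3.1} {v3.2} {v4.1} {v4.2} {v5.1, v5.2}

Two ports join when wires chain via delta-identified ports.
alpha over (v4, v5) gives {out.1} {out.2} {v4.1} {v4.2} {v5.1, v5.2}, out.j being that stage's outer ports
beta over (v2, v1) gives {out.1} {out.2, v1.2} {v1.1} {v2.1} {v2.2}, out.j being that stage's outer ports
gamma over (v4, v5, v2, v1) gives {out.1} {out.2} {v1.1} {v1.2} {v2.1} {v2.2} {v4.1} {v4.2} {v5.1, v5.2}, out.j being that stage's outer ports
delta over (v3, v4, v5, v2, v1) gives {out.1} {out.2} {v1.1} {v1.2} {v2.1} {v2.2} {v3.1} {v3.2} {v4.1} {v4.2} {v5.1, v5.2}, out.j being that stage's outer ports


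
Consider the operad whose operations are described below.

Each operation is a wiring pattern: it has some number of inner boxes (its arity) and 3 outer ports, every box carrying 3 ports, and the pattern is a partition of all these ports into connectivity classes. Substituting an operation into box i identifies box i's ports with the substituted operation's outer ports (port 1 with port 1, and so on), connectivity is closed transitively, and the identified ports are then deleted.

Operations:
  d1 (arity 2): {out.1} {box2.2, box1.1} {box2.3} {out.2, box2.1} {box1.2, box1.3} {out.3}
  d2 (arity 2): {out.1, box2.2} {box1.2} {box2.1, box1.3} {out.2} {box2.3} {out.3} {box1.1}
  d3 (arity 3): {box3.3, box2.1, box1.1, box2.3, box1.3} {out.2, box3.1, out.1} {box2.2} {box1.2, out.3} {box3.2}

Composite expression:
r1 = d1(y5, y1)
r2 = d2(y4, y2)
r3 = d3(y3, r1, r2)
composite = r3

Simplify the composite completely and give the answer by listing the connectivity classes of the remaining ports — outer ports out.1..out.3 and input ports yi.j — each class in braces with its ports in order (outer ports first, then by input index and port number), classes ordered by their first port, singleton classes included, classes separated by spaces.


{out.1, out.2, y2.2} {out.3, y3.2} {y1.1} {y1.2, y5.1} {y1.3} {y2.1, y4.3} {y2.3} {y3.1, y3.3} {y4.1} {y4.2} {y5.2, y5.3}


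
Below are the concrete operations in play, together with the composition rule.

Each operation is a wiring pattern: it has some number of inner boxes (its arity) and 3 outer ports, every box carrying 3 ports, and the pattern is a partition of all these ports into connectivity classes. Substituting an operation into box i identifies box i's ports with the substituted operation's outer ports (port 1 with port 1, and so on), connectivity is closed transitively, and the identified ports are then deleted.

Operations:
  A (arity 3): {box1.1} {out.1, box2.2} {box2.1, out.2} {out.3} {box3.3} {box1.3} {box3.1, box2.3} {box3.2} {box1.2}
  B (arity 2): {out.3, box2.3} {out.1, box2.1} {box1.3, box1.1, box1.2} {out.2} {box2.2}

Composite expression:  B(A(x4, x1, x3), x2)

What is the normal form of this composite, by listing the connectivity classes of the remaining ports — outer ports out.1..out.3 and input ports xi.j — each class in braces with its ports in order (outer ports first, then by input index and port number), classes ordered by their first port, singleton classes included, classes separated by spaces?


After gluing at B, chains via deleted ports link the x-ports.
the subtree at A composes to {out.1, x1.2} {out.2, x1.1} {out.3} {x1.3, x3.1} {x3.2} {x3.3} {x4.1} {x4.2} {x4.3} on (x4, x1, x3); out.j = own outer ports
the subtree at B composes to {out.1, x2.1} {out.2} {out.3, x2.3} {x1.1, x1.2} {x1.3, x3.1} {x2.2} {x3.2} {x3.3} {x4.1} {x4.2} {x4.3} on (x4, x1, x3, x2); out.j = own outer ports

{out.1, x2.1} {out.2} {out.3, x2.3} {x1.1, x1.2} {x1.3, x3.1} {x2.2} {x3.2} {x3.3} {x4.1} {x4.2} {x4.3}


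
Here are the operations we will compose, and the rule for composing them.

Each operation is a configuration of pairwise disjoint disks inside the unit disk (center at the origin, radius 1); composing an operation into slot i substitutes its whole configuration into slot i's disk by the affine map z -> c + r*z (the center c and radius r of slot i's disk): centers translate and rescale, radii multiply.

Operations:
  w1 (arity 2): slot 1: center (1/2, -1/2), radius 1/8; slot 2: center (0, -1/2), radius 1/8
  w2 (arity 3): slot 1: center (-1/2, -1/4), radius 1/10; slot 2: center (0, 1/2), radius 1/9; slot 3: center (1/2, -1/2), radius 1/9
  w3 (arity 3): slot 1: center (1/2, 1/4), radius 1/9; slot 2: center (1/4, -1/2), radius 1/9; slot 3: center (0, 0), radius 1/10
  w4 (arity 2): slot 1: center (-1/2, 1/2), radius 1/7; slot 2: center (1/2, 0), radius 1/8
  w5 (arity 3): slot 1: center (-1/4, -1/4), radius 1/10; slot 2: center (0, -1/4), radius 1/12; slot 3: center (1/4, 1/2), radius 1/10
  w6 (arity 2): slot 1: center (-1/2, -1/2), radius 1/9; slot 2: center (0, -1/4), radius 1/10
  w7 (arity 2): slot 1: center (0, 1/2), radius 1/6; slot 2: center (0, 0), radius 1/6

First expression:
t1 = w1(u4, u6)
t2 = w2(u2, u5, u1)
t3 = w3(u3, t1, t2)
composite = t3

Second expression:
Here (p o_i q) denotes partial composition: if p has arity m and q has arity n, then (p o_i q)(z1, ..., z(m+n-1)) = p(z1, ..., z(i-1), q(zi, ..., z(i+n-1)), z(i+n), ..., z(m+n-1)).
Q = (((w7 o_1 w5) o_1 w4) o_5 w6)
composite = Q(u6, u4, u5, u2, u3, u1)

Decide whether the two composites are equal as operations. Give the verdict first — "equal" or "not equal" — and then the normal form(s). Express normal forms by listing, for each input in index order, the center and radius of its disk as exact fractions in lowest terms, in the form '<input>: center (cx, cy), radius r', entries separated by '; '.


The first expression reduces to u1: center (1/20, -1/20), radius 1/90; u2: center (-1/20, -1/40), radius 1/100; u3: center (1/2, 1/4), radius 1/9; u4: center (11/36, -5/9), radius 1/72; u5: center (0, 1/20), radius 1/90; u6: center (1/4, -5/9), radius 1/72
The second expression reduces to u1: center (0, -1/24), radius 1/60; u2: center (1/24, 7/12), radius 1/60; u3: center (-1/12, -1/12), radius 1/54; u4: center (-1/30, 11/24), radius 1/480; u5: center (0, 11/24), radius 1/72; u6: center (-1/20, 7/15), radius 1/420
Distinct normal forms: not equal.

not equal; the first gives u1: center (1/20, -1/20), radius 1/90; u2: center (-1/20, -1/40), radius 1/100; u3: center (1/2, 1/4), radius 1/9; u4: center (11/36, -5/9), radius 1/72; u5: center (0, 1/20), radius 1/90; u6: center (1/4, -5/9), radius 1/72 and the second u1: center (0, -1/24), radius 1/60; u2: center (1/24, 7/12), radius 1/60; u3: center (-1/12, -1/12), radius 1/54; u4: center (-1/30, 11/24), radius 1/480; u5: center (0, 11/24), radius 1/72; u6: center (-1/20, 7/15), radius 1/420


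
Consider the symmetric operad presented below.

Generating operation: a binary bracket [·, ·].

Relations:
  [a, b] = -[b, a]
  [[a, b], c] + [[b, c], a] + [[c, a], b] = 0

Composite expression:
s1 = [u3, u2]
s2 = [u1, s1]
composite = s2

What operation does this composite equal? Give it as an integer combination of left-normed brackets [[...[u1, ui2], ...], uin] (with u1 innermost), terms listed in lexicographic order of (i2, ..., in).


Left-normed coefficients sit on the u1-initial expansion words.
Composite bracket: [u1, [u3, u2]]
Under [a, b] = ab - ba we get 4 signed associative words (2^2 = 4).
Coefficients come from the u1-initial words:
  the word u1u2u3 carries sign -1 and contributes -[[u1, u2], u3]
  the word u1u3u2 carries sign +1 and contributes +[[u1, u3], u2]

-[[u1, u2], u3] + [[u1, u3], u2]


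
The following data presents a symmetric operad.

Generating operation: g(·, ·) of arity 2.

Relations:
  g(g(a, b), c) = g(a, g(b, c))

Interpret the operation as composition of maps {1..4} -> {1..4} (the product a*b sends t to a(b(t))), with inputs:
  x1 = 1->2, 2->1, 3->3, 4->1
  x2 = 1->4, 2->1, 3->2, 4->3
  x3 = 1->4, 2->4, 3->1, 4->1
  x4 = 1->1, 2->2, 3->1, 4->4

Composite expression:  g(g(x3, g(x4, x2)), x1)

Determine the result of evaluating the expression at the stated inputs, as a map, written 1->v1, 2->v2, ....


1->4, 2->1, 3->4, 4->1

g(x4, x2) = 1->4, 2->1, 3->2, 4->1
g(x3, g(x4, x2)) = 1->1, 2->4, 3->4, 4->4
g(g(x3, g(x4, x2)), x1) = 1->4, 2->1, 3->4, 4->1


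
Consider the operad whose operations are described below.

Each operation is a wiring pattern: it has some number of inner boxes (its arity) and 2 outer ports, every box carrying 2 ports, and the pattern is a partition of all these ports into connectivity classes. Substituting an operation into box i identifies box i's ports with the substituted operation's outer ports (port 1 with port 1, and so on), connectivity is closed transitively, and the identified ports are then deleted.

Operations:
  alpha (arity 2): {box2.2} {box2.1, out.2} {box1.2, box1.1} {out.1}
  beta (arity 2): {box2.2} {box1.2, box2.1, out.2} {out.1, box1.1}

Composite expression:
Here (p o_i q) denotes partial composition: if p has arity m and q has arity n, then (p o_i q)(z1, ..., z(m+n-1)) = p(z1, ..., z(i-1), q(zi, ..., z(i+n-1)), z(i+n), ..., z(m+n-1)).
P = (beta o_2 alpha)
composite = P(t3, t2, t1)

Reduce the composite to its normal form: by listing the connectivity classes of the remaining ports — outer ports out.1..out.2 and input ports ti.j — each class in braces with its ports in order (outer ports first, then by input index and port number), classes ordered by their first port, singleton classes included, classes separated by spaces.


{out.1, t3.1} {out.2, t3.2} {t1.1} {t1.2} {t2.1, t2.2}


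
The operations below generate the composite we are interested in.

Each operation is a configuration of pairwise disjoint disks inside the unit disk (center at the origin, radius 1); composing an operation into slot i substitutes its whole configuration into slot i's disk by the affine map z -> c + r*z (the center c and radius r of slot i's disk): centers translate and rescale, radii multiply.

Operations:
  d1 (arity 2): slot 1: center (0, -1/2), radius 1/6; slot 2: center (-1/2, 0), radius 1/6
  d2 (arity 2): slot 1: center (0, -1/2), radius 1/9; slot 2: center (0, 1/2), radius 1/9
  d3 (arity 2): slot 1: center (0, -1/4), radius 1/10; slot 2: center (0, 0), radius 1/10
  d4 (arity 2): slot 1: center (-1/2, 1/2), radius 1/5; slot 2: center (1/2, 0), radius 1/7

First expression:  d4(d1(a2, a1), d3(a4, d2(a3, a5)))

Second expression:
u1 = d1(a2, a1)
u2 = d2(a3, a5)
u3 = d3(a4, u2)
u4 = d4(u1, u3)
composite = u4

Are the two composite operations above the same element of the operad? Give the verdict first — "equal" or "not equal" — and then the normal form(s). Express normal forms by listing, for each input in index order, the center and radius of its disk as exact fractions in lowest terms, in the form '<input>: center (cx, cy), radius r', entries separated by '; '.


The first expression reduces to a1: center (-3/5, 1/2), radius 1/30; a2: center (-1/2, 2/5), radius 1/30; a3: center (1/2, -1/140), radius 1/630; a4: center (1/2, -1/28), radius 1/70; a5: center (1/2, 1/140), radius 1/630
The second expression reduces to a1: center (-3/5, 1/2), radius 1/30; a2: center (-1/2, 2/5), radius 1/30; a3: center (1/2, -1/140), radius 1/630; a4: center (1/2, -1/28), radius 1/70; a5: center (1/2, 1/140), radius 1/630
Both agree, so they are equal.

equal — both sides give a1: center (-3/5, 1/2), radius 1/30; a2: center (-1/2, 2/5), radius 1/30; a3: center (1/2, -1/140), radius 1/630; a4: center (1/2, -1/28), radius 1/70; a5: center (1/2, 1/140), radius 1/630


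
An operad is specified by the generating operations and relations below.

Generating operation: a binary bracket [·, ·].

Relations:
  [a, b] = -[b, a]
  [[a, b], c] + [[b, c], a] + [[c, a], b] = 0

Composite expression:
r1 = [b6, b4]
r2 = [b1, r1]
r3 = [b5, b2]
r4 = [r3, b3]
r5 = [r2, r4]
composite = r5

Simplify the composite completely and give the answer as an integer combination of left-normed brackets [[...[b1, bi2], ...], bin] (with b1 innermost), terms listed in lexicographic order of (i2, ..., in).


[[[[[b1, b4], b6], b2], b5], b3] - [[[[[b1, b4], b6], b3], b2], b5] + [[[[[b1, b4], b6], b3], b5], b2] - [[[[[b1, b4], b6], b5], b2], b3] - [[[[[b1, b6], b4], b2], b5], b3] + [[[[[b1, b6], b4], b3], b2], b5] - [[[[[b1, b6], b4], b3], b5], b2] + [[[[[b1, b6], b4], b5], b2], b3]

A multilinear Lie element is pinned by b1-initial words (b1 innermost).
Composite bracket: [[b1, [b6, b4]], [[b5, b2], b3]]
Expanding via [a, b] = ab - ba: 32 signed words (2^5 = 32).
Only words starting with b1 matter:
  the word b1b4b6b2b5b3 carries sign +1 and contributes +[[[[[b1, b4], b6], b2], b5], b3]
  the word b1b4b6b3b2b5 carries sign -1 and contributes -[[[[[b1, b4], b6], b3], b2], b5]
  the word b1b4b6b3b5b2 carries sign +1 and contributes +[[[[[b1, b4], b6], b3], b5], b2]
  the word b1b4b6b5b2b3 carries sign -1 and contributes -[[[[[b1, b4], b6], b5], b2], b3]
  the word b1b6b4b2b5b3 carries sign -1 and contributes -[[[[[b1, b6], b4], b2], b5], b3]
  the word b1b6b4b3b2b5 carries sign +1 and contributes +[[[[[b1, b6], b4], b3], b2], b5]
  the word b1b6b4b3b5b2 carries sign -1 and contributes -[[[[[b1, b6], b4], b3], b5], b2]
  the word b1b6b4b5b2b3 carries sign +1 and contributes +[[[[[b1, b6], b4], b5], b2], b3]


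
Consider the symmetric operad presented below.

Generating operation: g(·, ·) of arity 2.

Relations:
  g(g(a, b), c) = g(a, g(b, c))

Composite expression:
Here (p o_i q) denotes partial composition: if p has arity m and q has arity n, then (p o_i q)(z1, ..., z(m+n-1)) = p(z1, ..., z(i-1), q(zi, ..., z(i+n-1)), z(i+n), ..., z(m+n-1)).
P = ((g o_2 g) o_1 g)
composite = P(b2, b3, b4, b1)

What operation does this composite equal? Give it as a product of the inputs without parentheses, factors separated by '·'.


b2 · b3 · b4 · b1

All parenthesizations of g agree; list the b-inputs left to right.
g(b2, b3) collapses to b2 · b3
g(b4, b1) collapses to b4 · b1
g(g(b2, b3), g(b4, b1)) collapses to b2 · b3 · b4 · b1


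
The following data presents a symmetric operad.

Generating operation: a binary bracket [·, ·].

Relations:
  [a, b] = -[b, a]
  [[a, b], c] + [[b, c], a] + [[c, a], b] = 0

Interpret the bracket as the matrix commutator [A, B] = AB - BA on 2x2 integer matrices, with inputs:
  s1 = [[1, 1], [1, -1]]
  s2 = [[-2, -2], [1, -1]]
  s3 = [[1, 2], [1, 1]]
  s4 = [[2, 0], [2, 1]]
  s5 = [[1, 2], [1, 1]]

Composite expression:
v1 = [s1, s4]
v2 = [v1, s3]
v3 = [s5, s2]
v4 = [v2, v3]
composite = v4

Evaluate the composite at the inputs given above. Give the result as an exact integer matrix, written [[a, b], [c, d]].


[[0, -44], [-22, 0]]

[s1, s4] = [[2, -1], [-3, -2]]
[[s1, s4], s3] = [[5, 8], [-4, -5]]
[s5, s2] = [[4, 2], [-1, -4]]
[[[s1, s4], s3], [s5, s2]] = [[0, -44], [-22, 0]]


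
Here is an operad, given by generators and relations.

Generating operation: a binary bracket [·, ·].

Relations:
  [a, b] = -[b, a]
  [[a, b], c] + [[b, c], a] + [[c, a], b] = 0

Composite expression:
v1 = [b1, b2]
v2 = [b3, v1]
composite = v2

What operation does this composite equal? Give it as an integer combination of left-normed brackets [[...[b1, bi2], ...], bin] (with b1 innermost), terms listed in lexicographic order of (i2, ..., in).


-[[b1, b2], b3]

A multilinear Lie element is pinned by b1-initial words (b1 innermost).
Composite bracket: [b3, [b1, b2]]
Each bracket splits as ab - ba, giving 4 signed words (2^2 = 4).
Coefficients come from the b1-initial words:
  word b1b2b3 has sign -1, contributing -[[b1, b2], b3]


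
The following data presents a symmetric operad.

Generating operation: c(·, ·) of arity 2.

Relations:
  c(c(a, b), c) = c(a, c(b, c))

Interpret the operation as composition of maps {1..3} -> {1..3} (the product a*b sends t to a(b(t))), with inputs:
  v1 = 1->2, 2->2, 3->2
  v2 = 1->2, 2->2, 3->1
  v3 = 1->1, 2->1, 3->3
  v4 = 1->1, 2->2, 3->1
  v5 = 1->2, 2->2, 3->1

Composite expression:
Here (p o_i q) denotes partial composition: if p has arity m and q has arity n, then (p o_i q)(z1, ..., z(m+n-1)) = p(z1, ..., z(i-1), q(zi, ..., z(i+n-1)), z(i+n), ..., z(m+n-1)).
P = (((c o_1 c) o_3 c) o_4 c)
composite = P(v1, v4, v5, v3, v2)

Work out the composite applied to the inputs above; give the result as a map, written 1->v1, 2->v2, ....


1->2, 2->2, 3->2

c(v1, v4) = 1->2, 2->2, 3->2
c(v3, v2) = 1->1, 2->1, 3->1
c(v5, c(v3, v2)) = 1->2, 2->2, 3->2
c(c(v1, v4), c(v5, c(v3, v2))) = 1->2, 2->2, 3->2


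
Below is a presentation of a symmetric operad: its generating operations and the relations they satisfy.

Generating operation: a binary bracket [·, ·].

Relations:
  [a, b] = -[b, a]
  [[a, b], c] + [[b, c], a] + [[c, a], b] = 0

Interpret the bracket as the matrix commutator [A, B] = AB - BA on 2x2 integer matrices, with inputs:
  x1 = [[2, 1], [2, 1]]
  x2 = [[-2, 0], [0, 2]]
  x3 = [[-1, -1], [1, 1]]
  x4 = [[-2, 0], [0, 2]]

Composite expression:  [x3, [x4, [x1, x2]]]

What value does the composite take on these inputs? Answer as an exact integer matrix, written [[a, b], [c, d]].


[x1, x2] = [[0, 4], [-8, 0]]
[x4, [x1, x2]] = [[0, -16], [-32, 0]]
[x3, [x4, [x1, x2]]] = [[48, 32], [-64, -48]]

[[48, 32], [-64, -48]]


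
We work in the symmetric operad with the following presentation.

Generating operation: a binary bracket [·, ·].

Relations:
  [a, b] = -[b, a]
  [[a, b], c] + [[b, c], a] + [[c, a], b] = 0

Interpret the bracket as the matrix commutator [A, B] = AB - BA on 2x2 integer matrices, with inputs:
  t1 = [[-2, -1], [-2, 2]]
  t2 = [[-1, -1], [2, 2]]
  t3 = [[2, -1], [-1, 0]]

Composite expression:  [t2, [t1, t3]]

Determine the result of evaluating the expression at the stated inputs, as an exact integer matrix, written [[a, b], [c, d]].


[t1, t3] = [[-1, 6], [-8, 1]]
[t2, [t1, t3]] = [[-4, -20], [-28, 4]]

[[-4, -20], [-28, 4]]


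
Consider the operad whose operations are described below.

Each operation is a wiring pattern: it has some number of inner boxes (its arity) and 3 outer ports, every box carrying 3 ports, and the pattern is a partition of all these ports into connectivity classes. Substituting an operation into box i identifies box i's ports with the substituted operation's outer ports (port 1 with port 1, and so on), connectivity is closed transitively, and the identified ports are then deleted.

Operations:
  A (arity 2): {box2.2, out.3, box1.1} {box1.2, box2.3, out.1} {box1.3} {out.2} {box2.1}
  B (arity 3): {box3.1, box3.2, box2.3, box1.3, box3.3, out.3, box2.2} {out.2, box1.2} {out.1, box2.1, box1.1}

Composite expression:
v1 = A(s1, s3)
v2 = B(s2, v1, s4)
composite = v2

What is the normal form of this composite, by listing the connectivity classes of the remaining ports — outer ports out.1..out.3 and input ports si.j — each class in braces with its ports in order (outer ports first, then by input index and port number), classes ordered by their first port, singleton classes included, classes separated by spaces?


{out.1, s1.2, s2.1, s3.3} {out.2, s2.2} {out.3, s1.1, s2.3, s3.2, s4.1, s4.2, s4.3} {s1.3} {s3.1}

Two ports join when wires chain via B-identified ports.
stage A: inputs (s1, s3), connectivity {out.1, s1.2, s3.3} {out.2} {out.3, s1.1, s3.2} {s1.3} {s3.1}, out.j its boundary
stage B: inputs (s2, s1, s3, s4), connectivity {out.1, s1.2, s2.1, s3.3} {out.2, s2.2} {out.3, s1.1, s2.3, s3.2, s4.1, s4.2, s4.3} {s1.3} {s3.1}, out.j its boundary


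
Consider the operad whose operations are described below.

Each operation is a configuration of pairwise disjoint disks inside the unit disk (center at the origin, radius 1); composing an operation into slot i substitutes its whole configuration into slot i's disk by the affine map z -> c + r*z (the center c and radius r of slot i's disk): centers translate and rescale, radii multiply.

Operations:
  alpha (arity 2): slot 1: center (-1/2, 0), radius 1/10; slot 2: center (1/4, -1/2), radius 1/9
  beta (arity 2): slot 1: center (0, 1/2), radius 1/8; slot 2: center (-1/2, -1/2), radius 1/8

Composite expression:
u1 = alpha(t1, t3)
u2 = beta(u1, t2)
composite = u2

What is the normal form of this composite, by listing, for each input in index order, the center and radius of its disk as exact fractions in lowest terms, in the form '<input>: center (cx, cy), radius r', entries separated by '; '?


t1: center (-1/16, 1/2), radius 1/80; t2: center (-1/2, -1/2), radius 1/8; t3: center (1/32, 7/16), radius 1/72

Follow each t-input down from beta: c' goes to c + r*c', radius to r*r'.
t1 passes through 2 substitutions, ending at center (-1/16, 1/2), radius 1/80
t3 passes through 2 substitutions, ending at center (1/32, 7/16), radius 1/72
t2 passes through 1 substitution, ending at center (-1/2, -1/2), radius 1/8


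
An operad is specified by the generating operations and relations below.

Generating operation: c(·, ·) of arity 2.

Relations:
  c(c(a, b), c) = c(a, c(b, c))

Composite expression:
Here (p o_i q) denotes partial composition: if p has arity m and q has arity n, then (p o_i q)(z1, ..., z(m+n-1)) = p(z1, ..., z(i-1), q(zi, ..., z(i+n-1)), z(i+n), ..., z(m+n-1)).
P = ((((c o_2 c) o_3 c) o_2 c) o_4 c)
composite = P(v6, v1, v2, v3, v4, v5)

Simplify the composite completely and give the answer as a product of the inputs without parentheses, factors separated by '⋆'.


Key point: c is associative — brackets drop, the v-order remains.
c(v1, v2) reduces to v1 ⋆ v2
c(v3, v4) reduces to v3 ⋆ v4
c(c(v3, v4), v5) reduces to v3 ⋆ v4 ⋆ v5
c(c(v1, v2), c(c(v3, v4), v5)) reduces to v1 ⋆ v2 ⋆ v3 ⋆ v4 ⋆ v5
c(v6, c(c(v1, v2), c(c(v3, v4), v5))) reduces to v6 ⋆ v1 ⋆ v2 ⋆ v3 ⋆ v4 ⋆ v5

v6 ⋆ v1 ⋆ v2 ⋆ v3 ⋆ v4 ⋆ v5


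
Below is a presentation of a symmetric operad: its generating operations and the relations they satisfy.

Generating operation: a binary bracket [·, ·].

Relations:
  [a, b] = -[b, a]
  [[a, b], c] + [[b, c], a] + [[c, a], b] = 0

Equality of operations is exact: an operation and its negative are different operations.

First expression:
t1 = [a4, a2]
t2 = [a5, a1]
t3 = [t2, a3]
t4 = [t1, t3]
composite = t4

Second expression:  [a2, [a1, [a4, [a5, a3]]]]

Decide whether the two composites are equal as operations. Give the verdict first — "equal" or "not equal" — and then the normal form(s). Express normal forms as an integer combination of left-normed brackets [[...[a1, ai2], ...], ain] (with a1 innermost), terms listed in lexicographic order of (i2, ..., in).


not equal; first: -[[[[a1, a5], a3], a2], a4] + [[[[a1, a5], a3], a4], a2]; second: -[[[[a1, a3], a5], a4], a2] + [[[[a1, a4], a3], a5], a2] - [[[[a1, a4], a5], a3], a2] + [[[[a1, a5], a3], a4], a2]

In normal form, the first expression is -[[[[a1, a5], a3], a2], a4] + [[[[a1, a5], a3], a4], a2]
In normal form, the second expression is -[[[[a1, a3], a5], a4], a2] + [[[[a1, a4], a3], a5], a2] - [[[[a1, a4], a5], a3], a2] + [[[[a1, a5], a3], a4], a2]
They disagree, so not equal.


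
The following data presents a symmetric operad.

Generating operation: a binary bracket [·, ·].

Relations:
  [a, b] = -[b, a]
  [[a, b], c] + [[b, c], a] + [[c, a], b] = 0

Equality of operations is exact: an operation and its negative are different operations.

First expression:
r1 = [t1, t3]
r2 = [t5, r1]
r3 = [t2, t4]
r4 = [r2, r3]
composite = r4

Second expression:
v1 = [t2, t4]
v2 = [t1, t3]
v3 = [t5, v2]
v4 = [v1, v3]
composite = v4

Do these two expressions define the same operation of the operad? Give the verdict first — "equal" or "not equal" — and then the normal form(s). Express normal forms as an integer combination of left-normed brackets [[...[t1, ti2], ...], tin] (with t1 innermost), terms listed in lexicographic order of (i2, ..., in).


The first expression, normalized: -[[[[t1, t3], t5], t2], t4] + [[[[t1, t3], t5], t4], t2]
The second expression, normalized: [[[[t1, t3], t5], t2], t4] - [[[[t1, t3], t5], t4], t2]
Distinct normal forms: not equal.

not equal — first -[[[[t1, t3], t5], t2], t4] + [[[[t1, t3], t5], t4], t2], second [[[[t1, t3], t5], t2], t4] - [[[[t1, t3], t5], t4], t2]


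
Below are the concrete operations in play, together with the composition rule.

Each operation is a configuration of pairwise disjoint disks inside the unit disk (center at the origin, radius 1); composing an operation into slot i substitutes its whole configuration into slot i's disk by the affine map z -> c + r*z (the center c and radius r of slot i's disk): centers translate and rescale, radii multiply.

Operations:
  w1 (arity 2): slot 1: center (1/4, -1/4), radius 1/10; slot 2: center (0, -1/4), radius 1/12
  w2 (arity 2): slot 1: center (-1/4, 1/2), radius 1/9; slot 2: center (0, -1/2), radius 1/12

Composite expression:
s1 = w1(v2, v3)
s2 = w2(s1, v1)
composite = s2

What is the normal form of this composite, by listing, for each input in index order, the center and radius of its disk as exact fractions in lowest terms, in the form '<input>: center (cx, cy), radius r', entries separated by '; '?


v1: center (0, -1/2), radius 1/12; v2: center (-2/9, 17/36), radius 1/90; v3: center (-1/4, 17/36), radius 1/108

Follow each v-input down from w2: c' goes to c + r*c', radius to r*r'.
for v2, the 2-step affine chain lands on center (-2/9, 17/36), radius 1/90
for v3, the 2-step affine chain lands on center (-1/4, 17/36), radius 1/108
for v1, the 1-step affine chain lands on center (0, -1/2), radius 1/12


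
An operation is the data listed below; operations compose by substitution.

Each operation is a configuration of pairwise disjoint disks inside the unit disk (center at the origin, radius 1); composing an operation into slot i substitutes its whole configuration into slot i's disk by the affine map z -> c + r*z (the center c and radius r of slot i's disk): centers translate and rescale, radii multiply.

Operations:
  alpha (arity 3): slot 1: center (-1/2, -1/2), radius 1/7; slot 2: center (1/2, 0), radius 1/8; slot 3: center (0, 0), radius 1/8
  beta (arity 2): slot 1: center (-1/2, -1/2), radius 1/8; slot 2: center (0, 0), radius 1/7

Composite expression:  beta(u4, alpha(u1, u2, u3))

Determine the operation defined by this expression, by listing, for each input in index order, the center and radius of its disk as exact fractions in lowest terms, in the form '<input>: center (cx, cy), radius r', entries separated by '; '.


u1: center (-1/14, -1/14), radius 1/49; u2: center (1/14, 0), radius 1/56; u3: center (0, 0), radius 1/56; u4: center (-1/2, -1/2), radius 1/8

Each u-disk chains the slot maps above it in beta; radii multiply.
for u4, the 1-step affine chain lands on center (-1/2, -1/2), radius 1/8
for u1, the 2-step affine chain lands on center (-1/14, -1/14), radius 1/49
for u2, the 2-step affine chain lands on center (1/14, 0), radius 1/56
for u3, the 2-step affine chain lands on center (0, 0), radius 1/56


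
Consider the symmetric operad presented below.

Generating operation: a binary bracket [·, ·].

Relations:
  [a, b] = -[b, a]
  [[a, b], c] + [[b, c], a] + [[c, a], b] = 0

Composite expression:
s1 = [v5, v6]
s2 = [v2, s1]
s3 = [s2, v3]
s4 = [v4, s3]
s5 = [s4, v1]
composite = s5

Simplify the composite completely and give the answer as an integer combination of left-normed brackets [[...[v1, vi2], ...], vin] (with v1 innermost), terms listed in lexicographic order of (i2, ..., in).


[[[[[v1, v2], v5], v6], v3], v4] - [[[[[v1, v2], v6], v5], v3], v4] - [[[[[v1, v3], v2], v5], v6], v4] + [[[[[v1, v3], v2], v6], v5], v4] + [[[[[v1, v3], v5], v6], v2], v4] - [[[[[v1, v3], v6], v5], v2], v4] - [[[[[v1, v4], v2], v5], v6], v3] + [[[[[v1, v4], v2], v6], v5], v3] + [[[[[v1, v4], v3], v2], v5], v6] - [[[[[v1, v4], v3], v2], v6], v5] - [[[[[v1, v4], v3], v5], v6], v2] + [[[[[v1, v4], v3], v6], v5], v2] + [[[[[v1, v4], v5], v6], v2], v3] - [[[[[v1, v4], v6], v5], v2], v3] - [[[[[v1, v5], v6], v2], v3], v4] + [[[[[v1, v6], v5], v2], v3], v4]

In the tensor algebra, words opening v1 carry the v1-anchored form.
Composite bracket: [[v4, [[v2, [v5, v6]], v3]], v1]
The bracket unfolds into 32 signed words via [a, b] = ab - ba (2^5 = 32).
The v1-initial words carry the normal form:
  v1v2v5v6v3v4 appears with sign +1, giving the term +[[[[[v1, v2], v5], v6], v3], v4]
  v1v2v6v5v3v4 appears with sign -1, giving the term -[[[[[v1, v2], v6], v5], v3], v4]
  v1v3v2v5v6v4 appears with sign -1, giving the term -[[[[[v1, v3], v2], v5], v6], v4]
  v1v3v2v6v5v4 appears with sign +1, giving the term +[[[[[v1, v3], v2], v6], v5], v4]
  v1v3v5v6v2v4 appears with sign +1, giving the term +[[[[[v1, v3], v5], v6], v2], v4]
  v1v3v6v5v2v4 appears with sign -1, giving the term -[[[[[v1, v3], v6], v5], v2], v4]
  v1v4v2v5v6v3 appears with sign -1, giving the term -[[[[[v1, v4], v2], v5], v6], v3]
  v1v4v2v6v5v3 appears with sign +1, giving the term +[[[[[v1, v4], v2], v6], v5], v3]
  v1v4v3v2v5v6 appears with sign +1, giving the term +[[[[[v1, v4], v3], v2], v5], v6]
  v1v4v3v2v6v5 appears with sign -1, giving the term -[[[[[v1, v4], v3], v2], v6], v5]
  v1v4v3v5v6v2 appears with sign -1, giving the term -[[[[[v1, v4], v3], v5], v6], v2]
  v1v4v3v6v5v2 appears with sign +1, giving the term +[[[[[v1, v4], v3], v6], v5], v2]
  v1v4v5v6v2v3 appears with sign +1, giving the term +[[[[[v1, v4], v5], v6], v2], v3]
  v1v4v6v5v2v3 appears with sign -1, giving the term -[[[[[v1, v4], v6], v5], v2], v3]
  v1v5v6v2v3v4 appears with sign -1, giving the term -[[[[[v1, v5], v6], v2], v3], v4]
  v1v6v5v2v3v4 appears with sign +1, giving the term +[[[[[v1, v6], v5], v2], v3], v4]


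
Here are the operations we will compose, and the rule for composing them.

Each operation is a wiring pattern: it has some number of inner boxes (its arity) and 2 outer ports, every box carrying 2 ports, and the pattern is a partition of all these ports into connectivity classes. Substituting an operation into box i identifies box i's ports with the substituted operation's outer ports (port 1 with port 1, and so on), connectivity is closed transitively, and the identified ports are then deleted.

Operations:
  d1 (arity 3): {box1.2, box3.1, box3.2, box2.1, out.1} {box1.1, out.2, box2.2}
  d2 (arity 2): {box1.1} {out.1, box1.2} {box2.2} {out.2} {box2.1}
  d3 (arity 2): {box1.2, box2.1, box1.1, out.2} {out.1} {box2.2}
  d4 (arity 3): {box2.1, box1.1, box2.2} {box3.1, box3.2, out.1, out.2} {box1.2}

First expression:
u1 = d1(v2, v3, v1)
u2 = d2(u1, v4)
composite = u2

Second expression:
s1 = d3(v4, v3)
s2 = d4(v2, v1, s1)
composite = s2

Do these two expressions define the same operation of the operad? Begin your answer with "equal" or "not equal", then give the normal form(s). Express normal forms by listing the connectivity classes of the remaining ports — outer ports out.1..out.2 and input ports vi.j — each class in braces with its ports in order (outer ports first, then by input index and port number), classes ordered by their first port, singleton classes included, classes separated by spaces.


not equal: they reduce to {out.1, v2.1, v3.2} {out.2} {v1.1, v1.2, v2.2, v3.1} {v4.1} {v4.2} and {out.1, out.2, v3.1, v4.1, v4.2} {v1.1, v1.2, v2.1} {v2.2} {v3.2}

The first expression, normalized: {out.1, v2.1, v3.2} {out.2} {v1.1, v1.2, v2.2, v3.1} {v4.1} {v4.2}
The second expression, normalized: {out.1, out.2, v3.1, v4.1, v4.2} {v1.1, v1.2, v2.1} {v2.2} {v3.2}
Different reductions; not equal.


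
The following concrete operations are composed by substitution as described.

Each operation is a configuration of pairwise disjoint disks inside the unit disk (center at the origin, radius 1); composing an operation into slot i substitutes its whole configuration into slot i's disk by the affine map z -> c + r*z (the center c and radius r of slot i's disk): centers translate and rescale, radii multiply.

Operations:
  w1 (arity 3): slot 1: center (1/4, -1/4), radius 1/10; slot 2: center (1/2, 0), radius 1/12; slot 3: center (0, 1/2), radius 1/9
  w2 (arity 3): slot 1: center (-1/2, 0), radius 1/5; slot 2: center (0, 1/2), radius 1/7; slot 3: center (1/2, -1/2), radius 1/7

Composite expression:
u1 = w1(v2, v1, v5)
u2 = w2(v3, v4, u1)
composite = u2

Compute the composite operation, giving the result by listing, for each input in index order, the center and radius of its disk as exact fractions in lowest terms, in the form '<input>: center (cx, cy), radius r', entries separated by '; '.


v1: center (4/7, -1/2), radius 1/84; v2: center (15/28, -15/28), radius 1/70; v3: center (-1/2, 0), radius 1/5; v4: center (0, 1/2), radius 1/7; v5: center (1/2, -3/7), radius 1/63

Each v-disk chains the slot maps above it in w2; radii multiply.
for v3, the 1-step affine chain lands on center (-1/2, 0), radius 1/5
for v4, the 1-step affine chain lands on center (0, 1/2), radius 1/7
for v2, the 2-step affine chain lands on center (15/28, -15/28), radius 1/70
for v1, the 2-step affine chain lands on center (4/7, -1/2), radius 1/84
for v5, the 2-step affine chain lands on center (1/2, -3/7), radius 1/63


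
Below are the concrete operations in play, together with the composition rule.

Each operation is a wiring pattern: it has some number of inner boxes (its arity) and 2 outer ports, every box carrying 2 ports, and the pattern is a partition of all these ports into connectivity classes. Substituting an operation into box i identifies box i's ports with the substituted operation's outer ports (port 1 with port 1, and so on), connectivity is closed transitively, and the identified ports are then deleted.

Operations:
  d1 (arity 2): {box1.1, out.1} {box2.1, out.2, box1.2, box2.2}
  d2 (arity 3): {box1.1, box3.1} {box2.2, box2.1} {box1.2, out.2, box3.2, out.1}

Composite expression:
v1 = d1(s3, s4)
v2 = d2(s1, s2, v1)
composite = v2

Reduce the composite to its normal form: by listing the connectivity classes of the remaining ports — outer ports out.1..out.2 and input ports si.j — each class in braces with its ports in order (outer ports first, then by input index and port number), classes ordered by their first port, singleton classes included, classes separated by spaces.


Substituting into d2 glues patterns; closure does the rest.
after d1, the pattern on (s3, s4) reads {out.1, s3.1} {out.2, s3.2, s4.1, s4.2} (out.j = its outer ports)
after d2, the pattern on (s1, s2, s3, s4) reads {out.1, out.2, s1.2, s3.2, s4.1, s4.2} {s1.1, s3.1} {s2.1, s2.2} (out.j = its outer ports)

{out.1, out.2, s1.2, s3.2, s4.1, s4.2} {s1.1, s3.1} {s2.1, s2.2}


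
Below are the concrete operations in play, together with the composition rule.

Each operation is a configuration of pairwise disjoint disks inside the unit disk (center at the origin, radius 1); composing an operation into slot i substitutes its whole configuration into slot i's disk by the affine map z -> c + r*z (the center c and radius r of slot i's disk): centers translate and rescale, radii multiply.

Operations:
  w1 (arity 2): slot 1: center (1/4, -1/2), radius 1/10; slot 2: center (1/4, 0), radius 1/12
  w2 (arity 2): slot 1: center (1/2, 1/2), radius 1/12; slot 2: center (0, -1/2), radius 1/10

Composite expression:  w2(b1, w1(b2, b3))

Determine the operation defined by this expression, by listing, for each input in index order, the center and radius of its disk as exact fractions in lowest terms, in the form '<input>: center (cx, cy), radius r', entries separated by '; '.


b1: center (1/2, 1/2), radius 1/12; b2: center (1/40, -11/20), radius 1/100; b3: center (1/40, -1/2), radius 1/120

Affine substitution under w2: radii multiply and b-centers shift.
input b1: applying the 1 nested substitution gives center (1/2, 1/2), radius 1/12
input b2: applying the 2 nested substitutions gives center (1/40, -11/20), radius 1/100
input b3: applying the 2 nested substitutions gives center (1/40, -1/2), radius 1/120


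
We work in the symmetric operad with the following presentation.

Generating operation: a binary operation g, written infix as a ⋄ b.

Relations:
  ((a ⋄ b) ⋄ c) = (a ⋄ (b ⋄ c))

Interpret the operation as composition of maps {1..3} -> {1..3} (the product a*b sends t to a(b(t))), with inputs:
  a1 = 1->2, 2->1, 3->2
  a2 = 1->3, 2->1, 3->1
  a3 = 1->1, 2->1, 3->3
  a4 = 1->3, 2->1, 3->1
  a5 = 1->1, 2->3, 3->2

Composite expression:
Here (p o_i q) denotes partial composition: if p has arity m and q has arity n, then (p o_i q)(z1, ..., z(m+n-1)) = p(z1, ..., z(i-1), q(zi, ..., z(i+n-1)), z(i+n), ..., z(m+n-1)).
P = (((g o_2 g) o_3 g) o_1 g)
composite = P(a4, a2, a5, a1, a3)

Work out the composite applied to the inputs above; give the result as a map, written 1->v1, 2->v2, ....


(a4 ⋄ a2) = 1->1, 2->3, 3->3
(a1 ⋄ a3) = 1->2, 2->2, 3->2
(a5 ⋄ (a1 ⋄ a3)) = 1->3, 2->3, 3->3
((a4 ⋄ a2) ⋄ (a5 ⋄ (a1 ⋄ a3))) = 1->3, 2->3, 3->3

1->3, 2->3, 3->3
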